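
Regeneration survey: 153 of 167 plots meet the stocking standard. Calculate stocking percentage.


Formula: Stocking % = stocked plots / total plots * 100
Stocking = 153 / 167 * 100
Stocking = 0.9162 * 100 = 91.6%

91.6


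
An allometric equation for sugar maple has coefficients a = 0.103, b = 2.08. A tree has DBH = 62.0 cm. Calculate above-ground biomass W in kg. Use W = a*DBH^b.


Formula: W = a * DBH^b  (allometric power law)
DBH^b = 62.0^2.08 = 5347.7945
W = 0.103 * 5347.7945 = 550.8 kg

550.8


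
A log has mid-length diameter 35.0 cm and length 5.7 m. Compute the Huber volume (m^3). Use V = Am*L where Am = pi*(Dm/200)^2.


Huber: V = Am * L,  Am = pi*(Dm/200)^2
Am = pi*(35.0/200)^2 = 0.096211 m^2
V = 0.096211*5.7 = 0.5484 m^3

0.5484


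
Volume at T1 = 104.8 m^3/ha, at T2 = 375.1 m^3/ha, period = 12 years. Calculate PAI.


Formula: PAI = (V_T2 - V_T1) / (T2 - T1)
Volume increment = 375.1 - 104.8 = 270.3 m^3/ha
PAI = 270.3 / 12 = 22.53 m^3/ha/year

22.53


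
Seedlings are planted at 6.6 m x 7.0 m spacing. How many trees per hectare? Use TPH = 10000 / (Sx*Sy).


Formula: TPH = 10000 m^2/ha / (spacing_x * spacing_y)
Area per tree = 6.6 m * 7.0 m = 46.2 m^2
TPH = 10000 / 46.2 = 216 trees/ha

216


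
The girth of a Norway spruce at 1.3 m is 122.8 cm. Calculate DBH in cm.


Formula: DBH = C / pi
DBH = 122.8 / pi
pi = 3.14159...
DBH = 39.1 cm

39.1


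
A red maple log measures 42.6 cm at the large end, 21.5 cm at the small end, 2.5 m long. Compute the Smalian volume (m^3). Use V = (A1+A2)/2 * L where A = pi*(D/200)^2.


Smalian: V = (A1 + A2)/2 * L,  A = pi*(D/200)^2
A1 = pi*(42.6/200)^2 = 0.142531 m^2
A2 = pi*(21.5/200)^2 = 0.036305 m^2
V = (0.142531+0.036305)/2*2.5 = 0.2235 m^3

0.2235


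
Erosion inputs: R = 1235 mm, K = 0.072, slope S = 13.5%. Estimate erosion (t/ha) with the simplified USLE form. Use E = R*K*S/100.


Formula: E = R * K * S / 100  (simplified USLE)
R * K = 1235 * 0.072 = 88.92
E = 88.92 * 13.5 / 100 = 12.0 t/ha

12.0


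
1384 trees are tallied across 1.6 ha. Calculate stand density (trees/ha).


Formula: Stand Density = N_trees / Area_ha
Density = 1384 trees / 1.6 ha
Density = 865 trees/ha

865


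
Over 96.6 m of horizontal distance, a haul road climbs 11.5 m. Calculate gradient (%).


Formula: Gradient = rise / run * 100
Gradient = 11.5 / 96.6 * 100 = 11.9%

11.9


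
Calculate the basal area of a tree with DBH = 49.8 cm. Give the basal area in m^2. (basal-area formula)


Formula: BA = pi * (DBH/2)^2 / 10000  (cm^2 to m^2)
Radius = DBH/2 = 49.8/2 = 24.9 cm
BA = pi * 24.9^2 / 10000
   = 1947.8189 cm^2 / 10000
   = 0.1948 m^2

0.1948


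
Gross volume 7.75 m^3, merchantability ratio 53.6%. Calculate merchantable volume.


Formula: MV = V_total * (merchantable_pct / 100)
Merchantable fraction = 53.6% / 100 = 0.536
MV = 7.75 m^3 * 0.536 = 4.154 m^3

4.154


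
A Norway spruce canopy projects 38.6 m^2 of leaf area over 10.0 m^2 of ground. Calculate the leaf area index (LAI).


Formula: LAI = total leaf area / ground area  (dimensionless)
LAI = 38.6 m^2 / 10.0 m^2
LAI = 3.86

3.86


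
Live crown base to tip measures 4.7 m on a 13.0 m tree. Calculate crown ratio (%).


Formula: Crown Ratio = (Crown Length / Total Height) * 100
CR = (4.7 m / 13.0 m) * 100
CR = 0.3615 * 100 = 36.2%

36.2


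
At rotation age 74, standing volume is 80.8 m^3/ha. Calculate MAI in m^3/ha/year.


Formula: MAI = Total Volume / Stand Age
MAI = 80.8 m^3/ha / 74 years
MAI = 1.09 m^3/ha/year

1.09


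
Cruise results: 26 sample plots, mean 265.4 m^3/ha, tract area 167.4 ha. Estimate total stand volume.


Formula: Total Volume = Mean Volume per ha * Total Area
Total Volume = 265.4 m^3/ha * 167.4 ha
Total Volume = 44428 m^3

44428


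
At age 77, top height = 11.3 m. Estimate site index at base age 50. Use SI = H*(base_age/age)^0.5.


Formula: SI = H_dom * (base_age / age)^0.5
Age ratio = 50 / 77 = 0.64935
sqrt(age_ratio) = 0.80582
SI = 11.3 * 0.80582 = 9.1 m

9.1


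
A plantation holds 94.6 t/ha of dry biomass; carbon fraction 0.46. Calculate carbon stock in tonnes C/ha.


Formula: Carbon Stock = Biomass * Carbon Fraction
C = 94.6 t/ha * 0.46
C = 43.5 t C/ha

43.5


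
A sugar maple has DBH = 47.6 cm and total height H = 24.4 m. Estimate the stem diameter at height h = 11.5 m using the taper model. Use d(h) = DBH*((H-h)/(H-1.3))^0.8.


Taper: d(h) = DBH * ((H - h) / (H - 1.3))^0.8
Numerator = H - h = 24.4 - 11.5 = 12.9 m
Denominator = H - 1.3 = 24.4 - 1.3 = 23.1 m
Ratio = 12.9 / 23.1 = 0.55844
d = 47.6 * 0.55844^0.8 = 29.9 cm

29.9


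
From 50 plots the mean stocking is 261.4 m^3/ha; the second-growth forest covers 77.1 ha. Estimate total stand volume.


Formula: Total Volume = Mean Volume per ha * Total Area
Total Volume = 261.4 m^3/ha * 77.1 ha
Total Volume = 20154 m^3

20154


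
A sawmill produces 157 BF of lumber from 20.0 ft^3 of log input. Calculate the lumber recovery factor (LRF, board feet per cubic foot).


Formula: LRF = Lumber Output (BF) / Log Input (ft^3)
LRF = 157 BF / 20.0 ft^3
LRF = 7.85 BF/ft^3

7.85


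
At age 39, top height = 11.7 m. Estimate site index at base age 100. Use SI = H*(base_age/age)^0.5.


Formula: SI = H_dom * (base_age / age)^0.5
Age ratio = 100 / 39 = 2.5641
sqrt(age_ratio) = 1.60128
SI = 11.7 * 1.60128 = 18.7 m

18.7


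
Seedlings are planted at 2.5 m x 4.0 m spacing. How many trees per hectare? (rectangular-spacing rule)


Formula: TPH = 10000 m^2/ha / (spacing_x * spacing_y)
Area per tree = 2.5 m * 4.0 m = 10.0 m^2
TPH = 10000 / 10.0 = 1000 trees/ha

1000


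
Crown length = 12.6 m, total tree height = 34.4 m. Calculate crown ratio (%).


Formula: Crown Ratio = (Crown Length / Total Height) * 100
CR = (12.6 m / 34.4 m) * 100
CR = 0.3663 * 100 = 36.6%

36.6


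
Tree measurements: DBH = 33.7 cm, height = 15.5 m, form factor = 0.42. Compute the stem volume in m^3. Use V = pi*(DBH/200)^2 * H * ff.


Formula: V = pi * (DBH/200)^2 * H * ff
Radius = DBH/200 = 33.7/200 = 0.1685 m
Radius^2 = 0.1685^2 = 0.02839225 m^2
V = pi * 0.02839225 * 15.5 * 0.42
V = 0.581 m^3

0.581


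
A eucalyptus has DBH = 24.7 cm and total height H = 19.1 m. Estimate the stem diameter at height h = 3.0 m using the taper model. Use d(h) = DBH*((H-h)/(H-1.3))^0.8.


Taper: d(h) = DBH * ((H - h) / (H - 1.3))^0.8
Numerator = H - h = 19.1 - 3.0 = 16.1 m
Denominator = H - 1.3 = 19.1 - 1.3 = 17.8 m
Ratio = 16.1 / 17.8 = 0.90449
d = 24.7 * 0.90449^0.8 = 22.8 cm

22.8


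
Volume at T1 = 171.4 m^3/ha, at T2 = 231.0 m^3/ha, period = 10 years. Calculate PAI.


Formula: PAI = (V_T2 - V_T1) / (T2 - T1)
Volume increment = 231.0 - 171.4 = 59.6 m^3/ha
PAI = 59.6 / 10 = 5.96 m^3/ha/year

5.96


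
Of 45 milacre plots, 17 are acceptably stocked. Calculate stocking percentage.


Formula: Stocking % = stocked plots / total plots * 100
Stocking = 17 / 45 * 100
Stocking = 0.3778 * 100 = 37.8%

37.8


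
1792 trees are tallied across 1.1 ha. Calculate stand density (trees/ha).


Formula: Stand Density = N_trees / Area_ha
Density = 1792 trees / 1.1 ha
Density = 1629 trees/ha

1629


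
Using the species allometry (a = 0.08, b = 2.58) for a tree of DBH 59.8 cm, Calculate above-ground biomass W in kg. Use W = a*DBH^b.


Formula: W = a * DBH^b  (allometric power law)
DBH^b = 59.8^2.58 = 38360.9236
W = 0.08 * 38360.9236 = 3068.9 kg

3068.9


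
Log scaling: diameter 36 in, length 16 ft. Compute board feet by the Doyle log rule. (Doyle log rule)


Doyle: BF = (D - 4)^2 * L / 16
Adjusted diameter = 36 - 4 = 32 in
(D-4)^2 = 32^2 = 1024
BF = 1024 * 16 / 16 = 1024 BF

1024


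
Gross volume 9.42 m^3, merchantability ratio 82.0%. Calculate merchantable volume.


Formula: MV = V_total * (merchantable_pct / 100)
Merchantable fraction = 82.0% / 100 = 0.82
MV = 9.42 m^3 * 0.82 = 7.724 m^3

7.724


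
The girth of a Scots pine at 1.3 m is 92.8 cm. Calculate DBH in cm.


Formula: DBH = C / pi
DBH = 92.8 / pi
pi = 3.14159...
DBH = 29.5 cm

29.5


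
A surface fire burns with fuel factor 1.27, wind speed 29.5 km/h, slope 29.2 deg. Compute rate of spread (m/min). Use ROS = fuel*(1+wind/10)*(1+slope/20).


Formula: ROS = fuel * (1 + wind/10) * (1 + slope/20)
Wind factor = 1 + 29.5/10 = 3.95
Slope factor = 1 + 29.2/20 = 2.46
ROS = 1.27 * 3.95 * 2.46 = 12.34 m/min

12.34


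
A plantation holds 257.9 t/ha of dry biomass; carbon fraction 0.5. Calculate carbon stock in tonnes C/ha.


Formula: Carbon Stock = Biomass * Carbon Fraction
C = 257.9 t/ha * 0.5
C = 129.0 t C/ha

129.0


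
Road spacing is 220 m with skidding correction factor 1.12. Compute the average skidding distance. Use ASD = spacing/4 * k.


Formula: ASD = (spacing / 4) * correction
Uncorrected distance = spacing / 4 = 220 / 4 = 55 m
ASD = 55 * 1.12 = 62 m

62


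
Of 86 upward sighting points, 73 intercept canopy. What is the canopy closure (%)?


Formula: Canopy closure = covered points / total points * 100
Closure = 73 / 86 * 100
Closure = 0.8488 * 100 = 84.9%

84.9


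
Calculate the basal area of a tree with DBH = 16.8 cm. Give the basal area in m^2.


Formula: BA = pi * (DBH/2)^2 / 10000  (cm^2 to m^2)
Radius = DBH/2 = 16.8/2 = 8.4 cm
BA = pi * 8.4^2 / 10000
   = 221.6708 cm^2 / 10000
   = 0.0222 m^2

0.0222


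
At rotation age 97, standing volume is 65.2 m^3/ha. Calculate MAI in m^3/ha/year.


Formula: MAI = Total Volume / Stand Age
MAI = 65.2 m^3/ha / 97 years
MAI = 0.67 m^3/ha/year

0.67


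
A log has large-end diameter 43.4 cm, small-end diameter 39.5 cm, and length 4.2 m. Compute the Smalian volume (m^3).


Smalian: V = (A1 + A2)/2 * L,  A = pi*(D/200)^2
A1 = pi*(43.4/200)^2 = 0.147934 m^2
A2 = pi*(39.5/200)^2 = 0.122542 m^2
V = (0.147934+0.122542)/2*4.2 = 0.568 m^3

0.568


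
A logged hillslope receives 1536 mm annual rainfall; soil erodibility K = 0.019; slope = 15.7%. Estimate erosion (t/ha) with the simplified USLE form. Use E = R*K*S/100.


Formula: E = R * K * S / 100  (simplified USLE)
R * K = 1536 * 0.019 = 29.184
E = 29.184 * 15.7 / 100 = 4.58 t/ha

4.58


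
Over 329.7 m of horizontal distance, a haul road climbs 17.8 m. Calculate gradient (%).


Formula: Gradient = rise / run * 100
Gradient = 17.8 / 329.7 * 100 = 5.4%

5.4


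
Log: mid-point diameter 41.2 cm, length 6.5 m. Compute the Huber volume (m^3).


Huber: V = Am * L,  Am = pi*(Dm/200)^2
Am = pi*(41.2/200)^2 = 0.133317 m^2
V = 0.133317*6.5 = 0.8666 m^3

0.8666


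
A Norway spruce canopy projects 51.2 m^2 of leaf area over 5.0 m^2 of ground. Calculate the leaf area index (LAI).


Formula: LAI = total leaf area / ground area  (dimensionless)
LAI = 51.2 m^2 / 5.0 m^2
LAI = 10.24

10.24


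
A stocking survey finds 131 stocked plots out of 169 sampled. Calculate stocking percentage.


Formula: Stocking % = stocked plots / total plots * 100
Stocking = 131 / 169 * 100
Stocking = 0.7751 * 100 = 77.5%

77.5


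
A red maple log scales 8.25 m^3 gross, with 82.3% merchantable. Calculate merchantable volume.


Formula: MV = V_total * (merchantable_pct / 100)
Merchantable fraction = 82.3% / 100 = 0.823
MV = 8.25 m^3 * 0.823 = 6.79 m^3

6.79


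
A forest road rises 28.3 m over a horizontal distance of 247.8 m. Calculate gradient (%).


Formula: Gradient = rise / run * 100
Gradient = 28.3 / 247.8 * 100 = 11.4%

11.4


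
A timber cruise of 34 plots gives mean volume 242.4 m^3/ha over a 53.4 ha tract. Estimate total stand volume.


Formula: Total Volume = Mean Volume per ha * Total Area
Total Volume = 242.4 m^3/ha * 53.4 ha
Total Volume = 12944 m^3

12944


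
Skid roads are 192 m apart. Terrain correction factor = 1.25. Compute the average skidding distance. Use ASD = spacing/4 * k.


Formula: ASD = (spacing / 4) * correction
Uncorrected distance = spacing / 4 = 192 / 4 = 48 m
ASD = 48 * 1.25 = 60 m

60


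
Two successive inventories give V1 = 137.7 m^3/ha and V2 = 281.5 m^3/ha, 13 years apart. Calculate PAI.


Formula: PAI = (V_T2 - V_T1) / (T2 - T1)
Volume increment = 281.5 - 137.7 = 143.8 m^3/ha
PAI = 143.8 / 13 = 11.06 m^3/ha/year

11.06


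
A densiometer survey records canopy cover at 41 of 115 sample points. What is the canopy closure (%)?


Formula: Canopy closure = covered points / total points * 100
Closure = 41 / 115 * 100
Closure = 0.3565 * 100 = 35.7%

35.7


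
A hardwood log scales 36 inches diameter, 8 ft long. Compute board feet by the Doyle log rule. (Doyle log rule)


Doyle: BF = (D - 4)^2 * L / 16
Adjusted diameter = 36 - 4 = 32 in
(D-4)^2 = 32^2 = 1024
BF = 1024 * 8 / 16 = 512 BF

512


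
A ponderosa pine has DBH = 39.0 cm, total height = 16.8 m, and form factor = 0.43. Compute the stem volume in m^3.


Formula: V = pi * (DBH/200)^2 * H * ff
Radius = DBH/200 = 39.0/200 = 0.195 m
Radius^2 = 0.195^2 = 0.038025 m^2
V = pi * 0.038025 * 16.8 * 0.43
V = 0.863 m^3

0.863


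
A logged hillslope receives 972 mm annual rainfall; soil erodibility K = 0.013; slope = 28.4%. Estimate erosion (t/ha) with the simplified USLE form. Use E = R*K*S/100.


Formula: E = R * K * S / 100  (simplified USLE)
R * K = 972 * 0.013 = 12.636
E = 12.636 * 28.4 / 100 = 3.59 t/ha

3.59


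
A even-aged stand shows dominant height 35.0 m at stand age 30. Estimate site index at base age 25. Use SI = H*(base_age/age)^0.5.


Formula: SI = H_dom * (base_age / age)^0.5
Age ratio = 25 / 30 = 0.83333
sqrt(age_ratio) = 0.91287
SI = 35.0 * 0.91287 = 32.0 m

32.0


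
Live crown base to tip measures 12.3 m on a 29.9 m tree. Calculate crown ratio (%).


Formula: Crown Ratio = (Crown Length / Total Height) * 100
CR = (12.3 m / 29.9 m) * 100
CR = 0.4114 * 100 = 41.1%

41.1


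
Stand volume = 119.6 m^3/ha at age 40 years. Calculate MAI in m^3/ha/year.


Formula: MAI = Total Volume / Stand Age
MAI = 119.6 m^3/ha / 40 years
MAI = 2.99 m^3/ha/year

2.99


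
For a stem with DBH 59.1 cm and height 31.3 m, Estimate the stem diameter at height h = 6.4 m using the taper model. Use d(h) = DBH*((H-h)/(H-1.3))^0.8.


Taper: d(h) = DBH * ((H - h) / (H - 1.3))^0.8
Numerator = H - h = 31.3 - 6.4 = 24.9 m
Denominator = H - 1.3 = 31.3 - 1.3 = 30.0 m
Ratio = 24.9 / 30.0 = 0.83
d = 59.1 * 0.83^0.8 = 50.9 cm

50.9


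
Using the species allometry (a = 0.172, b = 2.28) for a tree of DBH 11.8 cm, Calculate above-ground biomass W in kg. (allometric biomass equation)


Formula: W = a * DBH^b  (allometric power law)
DBH^b = 11.8^2.28 = 277.9016
W = 0.172 * 277.9016 = 47.8 kg

47.8


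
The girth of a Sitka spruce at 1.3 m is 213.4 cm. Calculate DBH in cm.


Formula: DBH = C / pi
DBH = 213.4 / pi
pi = 3.14159...
DBH = 67.9 cm

67.9


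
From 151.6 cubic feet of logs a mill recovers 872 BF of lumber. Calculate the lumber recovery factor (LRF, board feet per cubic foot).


Formula: LRF = Lumber Output (BF) / Log Input (ft^3)
LRF = 872 BF / 151.6 ft^3
LRF = 5.75 BF/ft^3

5.75


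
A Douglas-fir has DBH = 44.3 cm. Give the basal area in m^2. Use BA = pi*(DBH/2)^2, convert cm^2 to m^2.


Formula: BA = pi * (DBH/2)^2 / 10000  (cm^2 to m^2)
Radius = DBH/2 = 44.3/2 = 22.15 cm
BA = pi * 22.15^2 / 10000
   = 1541.336 cm^2 / 10000
   = 0.1541 m^2

0.1541


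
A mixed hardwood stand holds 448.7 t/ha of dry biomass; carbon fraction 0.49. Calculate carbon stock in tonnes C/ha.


Formula: Carbon Stock = Biomass * Carbon Fraction
C = 448.7 t/ha * 0.49
C = 219.9 t C/ha

219.9


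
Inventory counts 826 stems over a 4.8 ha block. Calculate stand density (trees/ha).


Formula: Stand Density = N_trees / Area_ha
Density = 826 trees / 4.8 ha
Density = 172 trees/ha

172


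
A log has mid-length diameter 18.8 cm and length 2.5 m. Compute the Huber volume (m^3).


Huber: V = Am * L,  Am = pi*(Dm/200)^2
Am = pi*(18.8/200)^2 = 0.027759 m^2
V = 0.027759*2.5 = 0.0694 m^3

0.0694


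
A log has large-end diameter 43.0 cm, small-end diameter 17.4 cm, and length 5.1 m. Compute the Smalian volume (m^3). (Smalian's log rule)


Smalian: V = (A1 + A2)/2 * L,  A = pi*(D/200)^2
A1 = pi*(43.0/200)^2 = 0.14522 m^2
A2 = pi*(17.4/200)^2 = 0.023779 m^2
V = (0.14522+0.023779)/2*5.1 = 0.4309 m^3

0.4309


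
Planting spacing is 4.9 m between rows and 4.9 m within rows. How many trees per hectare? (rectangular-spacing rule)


Formula: TPH = 10000 m^2/ha / (spacing_x * spacing_y)
Area per tree = 4.9 m * 4.9 m = 24.01 m^2
TPH = 10000 / 24.01 = 416 trees/ha

416


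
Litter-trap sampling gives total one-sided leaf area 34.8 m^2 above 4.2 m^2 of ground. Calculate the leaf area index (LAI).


Formula: LAI = total leaf area / ground area  (dimensionless)
LAI = 34.8 m^2 / 4.2 m^2
LAI = 8.29

8.29


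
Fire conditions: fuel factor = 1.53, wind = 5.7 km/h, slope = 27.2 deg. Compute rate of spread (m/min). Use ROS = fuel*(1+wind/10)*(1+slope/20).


Formula: ROS = fuel * (1 + wind/10) * (1 + slope/20)
Wind factor = 1 + 5.7/10 = 1.57
Slope factor = 1 + 27.2/20 = 2.36
ROS = 1.53 * 1.57 * 2.36 = 5.67 m/min

5.67


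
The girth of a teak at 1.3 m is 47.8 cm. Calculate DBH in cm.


Formula: DBH = C / pi
DBH = 47.8 / pi
pi = 3.14159...
DBH = 15.2 cm

15.2


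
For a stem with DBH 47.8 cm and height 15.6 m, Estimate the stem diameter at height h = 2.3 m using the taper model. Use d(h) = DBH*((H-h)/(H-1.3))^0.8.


Taper: d(h) = DBH * ((H - h) / (H - 1.3))^0.8
Numerator = H - h = 15.6 - 2.3 = 13.3 m
Denominator = H - 1.3 = 15.6 - 1.3 = 14.3 m
Ratio = 13.3 / 14.3 = 0.93007
d = 47.8 * 0.93007^0.8 = 45.1 cm

45.1


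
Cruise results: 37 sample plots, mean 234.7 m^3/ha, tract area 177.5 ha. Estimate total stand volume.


Formula: Total Volume = Mean Volume per ha * Total Area
Total Volume = 234.7 m^3/ha * 177.5 ha
Total Volume = 41659 m^3

41659


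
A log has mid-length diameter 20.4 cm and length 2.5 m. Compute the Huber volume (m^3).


Huber: V = Am * L,  Am = pi*(Dm/200)^2
Am = pi*(20.4/200)^2 = 0.032685 m^2
V = 0.032685*2.5 = 0.0817 m^3

0.0817


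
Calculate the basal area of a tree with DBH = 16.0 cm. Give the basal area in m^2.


Formula: BA = pi * (DBH/2)^2 / 10000  (cm^2 to m^2)
Radius = DBH/2 = 16.0/2 = 8.0 cm
BA = pi * 8.0^2 / 10000
   = 201.0619 cm^2 / 10000
   = 0.0201 m^2

0.0201


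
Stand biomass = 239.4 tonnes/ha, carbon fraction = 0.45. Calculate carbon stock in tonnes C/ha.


Formula: Carbon Stock = Biomass * Carbon Fraction
C = 239.4 t/ha * 0.45
C = 107.7 t C/ha

107.7


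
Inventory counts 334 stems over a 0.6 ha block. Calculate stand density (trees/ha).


Formula: Stand Density = N_trees / Area_ha
Density = 334 trees / 0.6 ha
Density = 557 trees/ha

557


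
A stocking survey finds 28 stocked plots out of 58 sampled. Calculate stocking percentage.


Formula: Stocking % = stocked plots / total plots * 100
Stocking = 28 / 58 * 100
Stocking = 0.4828 * 100 = 48.3%

48.3


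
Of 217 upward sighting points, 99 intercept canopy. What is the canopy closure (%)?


Formula: Canopy closure = covered points / total points * 100
Closure = 99 / 217 * 100
Closure = 0.4562 * 100 = 45.6%

45.6


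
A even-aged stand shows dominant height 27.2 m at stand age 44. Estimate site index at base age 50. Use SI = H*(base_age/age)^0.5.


Formula: SI = H_dom * (base_age / age)^0.5
Age ratio = 50 / 44 = 1.13636
sqrt(age_ratio) = 1.066
SI = 27.2 * 1.066 = 29.0 m

29.0


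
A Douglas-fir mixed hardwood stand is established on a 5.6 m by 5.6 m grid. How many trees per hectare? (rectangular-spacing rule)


Formula: TPH = 10000 m^2/ha / (spacing_x * spacing_y)
Area per tree = 5.6 m * 5.6 m = 31.36 m^2
TPH = 10000 / 31.36 = 319 trees/ha

319


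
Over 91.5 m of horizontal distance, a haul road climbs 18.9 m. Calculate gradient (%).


Formula: Gradient = rise / run * 100
Gradient = 18.9 / 91.5 * 100 = 20.7%

20.7


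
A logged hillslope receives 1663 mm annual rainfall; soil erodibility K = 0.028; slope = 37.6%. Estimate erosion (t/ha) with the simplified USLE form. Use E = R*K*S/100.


Formula: E = R * K * S / 100  (simplified USLE)
R * K = 1663 * 0.028 = 46.564
E = 46.564 * 37.6 / 100 = 17.51 t/ha

17.51


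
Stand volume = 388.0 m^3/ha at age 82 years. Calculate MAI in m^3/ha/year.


Formula: MAI = Total Volume / Stand Age
MAI = 388.0 m^3/ha / 82 years
MAI = 4.73 m^3/ha/year

4.73


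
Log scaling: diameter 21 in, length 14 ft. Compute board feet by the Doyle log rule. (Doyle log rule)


Doyle: BF = (D - 4)^2 * L / 16
Adjusted diameter = 21 - 4 = 17 in
(D-4)^2 = 17^2 = 289
BF = 289 * 14 / 16 = 253 BF

253


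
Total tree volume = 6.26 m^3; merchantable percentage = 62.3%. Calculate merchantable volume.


Formula: MV = V_total * (merchantable_pct / 100)
Merchantable fraction = 62.3% / 100 = 0.623
MV = 6.26 m^3 * 0.623 = 3.9 m^3

3.9


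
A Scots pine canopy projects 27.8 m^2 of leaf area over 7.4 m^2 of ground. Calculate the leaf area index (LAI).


Formula: LAI = total leaf area / ground area  (dimensionless)
LAI = 27.8 m^2 / 7.4 m^2
LAI = 3.76

3.76


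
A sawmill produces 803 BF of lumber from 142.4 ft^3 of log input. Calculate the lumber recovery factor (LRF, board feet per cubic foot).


Formula: LRF = Lumber Output (BF) / Log Input (ft^3)
LRF = 803 BF / 142.4 ft^3
LRF = 5.64 BF/ft^3

5.64


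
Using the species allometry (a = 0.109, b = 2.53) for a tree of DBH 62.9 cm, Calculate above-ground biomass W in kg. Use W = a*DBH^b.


Formula: W = a * DBH^b  (allometric power law)
DBH^b = 62.9^2.53 = 35529.2576
W = 0.109 * 35529.2576 = 3872.7 kg

3872.7


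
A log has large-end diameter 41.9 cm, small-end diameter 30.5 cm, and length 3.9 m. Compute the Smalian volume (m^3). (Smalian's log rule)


Smalian: V = (A1 + A2)/2 * L,  A = pi*(D/200)^2
A1 = pi*(41.9/200)^2 = 0.137885 m^2
A2 = pi*(30.5/200)^2 = 0.073062 m^2
V = (0.137885+0.073062)/2*3.9 = 0.4113 m^3

0.4113


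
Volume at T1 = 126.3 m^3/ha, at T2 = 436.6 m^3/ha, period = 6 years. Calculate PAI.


Formula: PAI = (V_T2 - V_T1) / (T2 - T1)
Volume increment = 436.6 - 126.3 = 310.3 m^3/ha
PAI = 310.3 / 6 = 51.72 m^3/ha/year

51.72


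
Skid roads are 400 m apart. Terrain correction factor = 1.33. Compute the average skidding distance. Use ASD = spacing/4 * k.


Formula: ASD = (spacing / 4) * correction
Uncorrected distance = spacing / 4 = 400 / 4 = 100 m
ASD = 100 * 1.33 = 133 m

133


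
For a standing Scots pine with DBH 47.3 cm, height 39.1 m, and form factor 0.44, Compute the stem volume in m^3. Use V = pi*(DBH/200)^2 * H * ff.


Formula: V = pi * (DBH/200)^2 * H * ff
Radius = DBH/200 = 47.3/200 = 0.2365 m
Radius^2 = 0.2365^2 = 0.05593225 m^2
V = pi * 0.05593225 * 39.1 * 0.44
V = 3.023 m^3

3.023


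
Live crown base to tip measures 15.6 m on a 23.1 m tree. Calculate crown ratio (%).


Formula: Crown Ratio = (Crown Length / Total Height) * 100
CR = (15.6 m / 23.1 m) * 100
CR = 0.6753 * 100 = 67.5%

67.5


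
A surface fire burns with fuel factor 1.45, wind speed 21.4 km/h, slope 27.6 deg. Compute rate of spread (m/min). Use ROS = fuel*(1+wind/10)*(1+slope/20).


Formula: ROS = fuel * (1 + wind/10) * (1 + slope/20)
Wind factor = 1 + 21.4/10 = 3.14
Slope factor = 1 + 27.6/20 = 2.38
ROS = 1.45 * 3.14 * 2.38 = 10.84 m/min

10.84


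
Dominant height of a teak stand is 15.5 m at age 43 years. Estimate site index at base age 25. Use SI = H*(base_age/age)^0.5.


Formula: SI = H_dom * (base_age / age)^0.5
Age ratio = 25 / 43 = 0.5814
sqrt(age_ratio) = 0.76249
SI = 15.5 * 0.76249 = 11.8 m

11.8


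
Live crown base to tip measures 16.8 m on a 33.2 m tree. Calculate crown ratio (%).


Formula: Crown Ratio = (Crown Length / Total Height) * 100
CR = (16.8 m / 33.2 m) * 100
CR = 0.506 * 100 = 50.6%

50.6


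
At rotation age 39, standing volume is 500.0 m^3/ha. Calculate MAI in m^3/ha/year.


Formula: MAI = Total Volume / Stand Age
MAI = 500.0 m^3/ha / 39 years
MAI = 12.82 m^3/ha/year

12.82


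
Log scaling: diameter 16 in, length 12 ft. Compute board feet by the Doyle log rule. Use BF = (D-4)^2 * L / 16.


Doyle: BF = (D - 4)^2 * L / 16
Adjusted diameter = 16 - 4 = 12 in
(D-4)^2 = 12^2 = 144
BF = 144 * 12 / 16 = 108 BF

108


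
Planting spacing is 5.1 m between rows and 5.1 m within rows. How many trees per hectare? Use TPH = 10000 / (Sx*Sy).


Formula: TPH = 10000 m^2/ha / (spacing_x * spacing_y)
Area per tree = 5.1 m * 5.1 m = 26.01 m^2
TPH = 10000 / 26.01 = 384 trees/ha

384


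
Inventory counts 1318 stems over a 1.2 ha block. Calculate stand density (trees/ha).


Formula: Stand Density = N_trees / Area_ha
Density = 1318 trees / 1.2 ha
Density = 1098 trees/ha

1098


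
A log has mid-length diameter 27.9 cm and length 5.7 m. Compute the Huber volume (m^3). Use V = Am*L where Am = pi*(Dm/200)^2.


Huber: V = Am * L,  Am = pi*(Dm/200)^2
Am = pi*(27.9/200)^2 = 0.061136 m^2
V = 0.061136*5.7 = 0.3485 m^3

0.3485


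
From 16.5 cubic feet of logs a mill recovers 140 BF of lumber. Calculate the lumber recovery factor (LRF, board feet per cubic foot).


Formula: LRF = Lumber Output (BF) / Log Input (ft^3)
LRF = 140 BF / 16.5 ft^3
LRF = 8.48 BF/ft^3

8.48


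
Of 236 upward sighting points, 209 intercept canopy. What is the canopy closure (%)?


Formula: Canopy closure = covered points / total points * 100
Closure = 209 / 236 * 100
Closure = 0.8856 * 100 = 88.6%

88.6


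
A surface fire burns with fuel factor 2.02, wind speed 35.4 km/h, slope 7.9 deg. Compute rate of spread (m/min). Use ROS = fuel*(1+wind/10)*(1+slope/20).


Formula: ROS = fuel * (1 + wind/10) * (1 + slope/20)
Wind factor = 1 + 35.4/10 = 4.54
Slope factor = 1 + 7.9/20 = 1.395
ROS = 2.02 * 4.54 * 1.395 = 12.79 m/min

12.79


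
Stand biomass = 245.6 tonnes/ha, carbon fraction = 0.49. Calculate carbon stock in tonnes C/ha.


Formula: Carbon Stock = Biomass * Carbon Fraction
C = 245.6 t/ha * 0.49
C = 120.3 t C/ha

120.3


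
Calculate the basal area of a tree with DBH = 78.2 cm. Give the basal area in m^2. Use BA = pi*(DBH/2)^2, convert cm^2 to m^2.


Formula: BA = pi * (DBH/2)^2 / 10000  (cm^2 to m^2)
Radius = DBH/2 = 78.2/2 = 39.1 cm
BA = pi * 39.1^2 / 10000
   = 4802.8983 cm^2 / 10000
   = 0.4803 m^2

0.4803


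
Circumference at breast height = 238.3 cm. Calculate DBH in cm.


Formula: DBH = C / pi
DBH = 238.3 / pi
pi = 3.14159...
DBH = 75.9 cm

75.9


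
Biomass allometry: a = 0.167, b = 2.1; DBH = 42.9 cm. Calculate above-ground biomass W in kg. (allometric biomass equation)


Formula: W = a * DBH^b  (allometric power law)
DBH^b = 42.9^2.1 = 2680.1575
W = 0.167 * 2680.1575 = 447.6 kg

447.6


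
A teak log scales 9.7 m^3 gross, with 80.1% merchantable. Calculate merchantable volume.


Formula: MV = V_total * (merchantable_pct / 100)
Merchantable fraction = 80.1% / 100 = 0.801
MV = 9.7 m^3 * 0.801 = 7.77 m^3

7.77


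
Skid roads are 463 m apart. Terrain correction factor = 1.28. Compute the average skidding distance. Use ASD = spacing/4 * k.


Formula: ASD = (spacing / 4) * correction
Uncorrected distance = spacing / 4 = 463 / 4 = 115.75 m
ASD = 115.75 * 1.28 = 148 m

148


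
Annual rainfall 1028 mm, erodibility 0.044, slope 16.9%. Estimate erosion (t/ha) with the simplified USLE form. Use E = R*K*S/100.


Formula: E = R * K * S / 100  (simplified USLE)
R * K = 1028 * 0.044 = 45.232
E = 45.232 * 16.9 / 100 = 7.64 t/ha

7.64


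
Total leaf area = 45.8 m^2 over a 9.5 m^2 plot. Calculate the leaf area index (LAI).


Formula: LAI = total leaf area / ground area  (dimensionless)
LAI = 45.8 m^2 / 9.5 m^2
LAI = 4.82

4.82


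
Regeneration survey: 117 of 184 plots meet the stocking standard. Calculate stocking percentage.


Formula: Stocking % = stocked plots / total plots * 100
Stocking = 117 / 184 * 100
Stocking = 0.6359 * 100 = 63.6%

63.6


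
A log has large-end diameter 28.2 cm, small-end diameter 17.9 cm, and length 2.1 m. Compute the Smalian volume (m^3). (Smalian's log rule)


Smalian: V = (A1 + A2)/2 * L,  A = pi*(D/200)^2
A1 = pi*(28.2/200)^2 = 0.062458 m^2
A2 = pi*(17.9/200)^2 = 0.025165 m^2
V = (0.062458+0.025165)/2*2.1 = 0.092 m^3

0.092


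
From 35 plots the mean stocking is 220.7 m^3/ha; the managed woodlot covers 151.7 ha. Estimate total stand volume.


Formula: Total Volume = Mean Volume per ha * Total Area
Total Volume = 220.7 m^3/ha * 151.7 ha
Total Volume = 33480 m^3

33480


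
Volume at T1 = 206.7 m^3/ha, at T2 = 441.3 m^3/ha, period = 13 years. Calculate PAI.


Formula: PAI = (V_T2 - V_T1) / (T2 - T1)
Volume increment = 441.3 - 206.7 = 234.6 m^3/ha
PAI = 234.6 / 13 = 18.05 m^3/ha/year

18.05


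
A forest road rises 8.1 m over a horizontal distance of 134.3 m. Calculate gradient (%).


Formula: Gradient = rise / run * 100
Gradient = 8.1 / 134.3 * 100 = 6.0%

6.0


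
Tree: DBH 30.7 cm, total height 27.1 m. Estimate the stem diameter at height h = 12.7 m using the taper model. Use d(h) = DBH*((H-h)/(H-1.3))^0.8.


Taper: d(h) = DBH * ((H - h) / (H - 1.3))^0.8
Numerator = H - h = 27.1 - 12.7 = 14.4 m
Denominator = H - 1.3 = 27.1 - 1.3 = 25.8 m
Ratio = 14.4 / 25.8 = 0.55814
d = 30.7 * 0.55814^0.8 = 19.3 cm

19.3


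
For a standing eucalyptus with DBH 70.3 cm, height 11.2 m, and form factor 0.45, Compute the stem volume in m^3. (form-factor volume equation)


Formula: V = pi * (DBH/200)^2 * H * ff
Radius = DBH/200 = 70.3/200 = 0.3515 m
Radius^2 = 0.3515^2 = 0.12355225 m^2
V = pi * 0.12355225 * 11.2 * 0.45
V = 1.956 m^3

1.956


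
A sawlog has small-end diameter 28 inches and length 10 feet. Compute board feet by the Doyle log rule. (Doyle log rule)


Doyle: BF = (D - 4)^2 * L / 16
Adjusted diameter = 28 - 4 = 24 in
(D-4)^2 = 24^2 = 576
BF = 576 * 10 / 16 = 360 BF

360


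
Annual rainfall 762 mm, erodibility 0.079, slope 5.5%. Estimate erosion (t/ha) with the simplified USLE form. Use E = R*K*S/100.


Formula: E = R * K * S / 100  (simplified USLE)
R * K = 762 * 0.079 = 60.198
E = 60.198 * 5.5 / 100 = 3.31 t/ha

3.31


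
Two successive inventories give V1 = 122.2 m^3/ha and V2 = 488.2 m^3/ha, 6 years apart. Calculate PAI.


Formula: PAI = (V_T2 - V_T1) / (T2 - T1)
Volume increment = 488.2 - 122.2 = 366.0 m^3/ha
PAI = 366.0 / 6 = 61.0 m^3/ha/year

61.0


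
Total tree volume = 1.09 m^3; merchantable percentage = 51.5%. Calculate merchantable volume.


Formula: MV = V_total * (merchantable_pct / 100)
Merchantable fraction = 51.5% / 100 = 0.515
MV = 1.09 m^3 * 0.515 = 0.561 m^3

0.561


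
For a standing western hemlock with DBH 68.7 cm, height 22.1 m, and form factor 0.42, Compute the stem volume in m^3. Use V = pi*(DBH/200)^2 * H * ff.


Formula: V = pi * (DBH/200)^2 * H * ff
Radius = DBH/200 = 68.7/200 = 0.3435 m
Radius^2 = 0.3435^2 = 0.11799225 m^2
V = pi * 0.11799225 * 22.1 * 0.42
V = 3.441 m^3

3.441


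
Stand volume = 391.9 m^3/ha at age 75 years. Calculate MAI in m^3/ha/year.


Formula: MAI = Total Volume / Stand Age
MAI = 391.9 m^3/ha / 75 years
MAI = 5.23 m^3/ha/year

5.23


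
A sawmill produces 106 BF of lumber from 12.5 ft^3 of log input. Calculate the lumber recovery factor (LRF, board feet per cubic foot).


Formula: LRF = Lumber Output (BF) / Log Input (ft^3)
LRF = 106 BF / 12.5 ft^3
LRF = 8.48 BF/ft^3

8.48


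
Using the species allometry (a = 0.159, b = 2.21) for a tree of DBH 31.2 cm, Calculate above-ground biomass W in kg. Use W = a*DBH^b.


Formula: W = a * DBH^b  (allometric power law)
DBH^b = 31.2^2.21 = 2004.8489
W = 0.159 * 2004.8489 = 318.8 kg

318.8


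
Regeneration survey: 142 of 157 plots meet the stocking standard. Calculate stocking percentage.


Formula: Stocking % = stocked plots / total plots * 100
Stocking = 142 / 157 * 100
Stocking = 0.9045 * 100 = 90.4%

90.4


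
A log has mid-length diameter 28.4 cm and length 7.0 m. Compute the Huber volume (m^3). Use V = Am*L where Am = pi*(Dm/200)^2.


Huber: V = Am * L,  Am = pi*(Dm/200)^2
Am = pi*(28.4/200)^2 = 0.063347 m^2
V = 0.063347*7.0 = 0.4434 m^3

0.4434


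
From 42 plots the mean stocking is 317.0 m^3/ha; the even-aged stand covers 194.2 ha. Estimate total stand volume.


Formula: Total Volume = Mean Volume per ha * Total Area
Total Volume = 317.0 m^3/ha * 194.2 ha
Total Volume = 61561 m^3

61561


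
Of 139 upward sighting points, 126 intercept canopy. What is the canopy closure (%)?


Formula: Canopy closure = covered points / total points * 100
Closure = 126 / 139 * 100
Closure = 0.9065 * 100 = 90.6%

90.6


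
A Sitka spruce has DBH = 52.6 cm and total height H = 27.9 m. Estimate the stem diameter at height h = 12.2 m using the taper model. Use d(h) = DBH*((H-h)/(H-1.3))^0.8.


Taper: d(h) = DBH * ((H - h) / (H - 1.3))^0.8
Numerator = H - h = 27.9 - 12.2 = 15.7 m
Denominator = H - 1.3 = 27.9 - 1.3 = 26.6 m
Ratio = 15.7 / 26.6 = 0.59023
d = 52.6 * 0.59023^0.8 = 34.5 cm

34.5


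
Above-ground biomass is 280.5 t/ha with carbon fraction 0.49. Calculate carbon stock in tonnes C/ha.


Formula: Carbon Stock = Biomass * Carbon Fraction
C = 280.5 t/ha * 0.49
C = 137.4 t C/ha

137.4


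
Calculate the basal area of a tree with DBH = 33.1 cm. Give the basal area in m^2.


Formula: BA = pi * (DBH/2)^2 / 10000  (cm^2 to m^2)
Radius = DBH/2 = 33.1/2 = 16.55 cm
BA = pi * 16.55^2 / 10000
   = 860.4901 cm^2 / 10000
   = 0.086 m^2

0.086


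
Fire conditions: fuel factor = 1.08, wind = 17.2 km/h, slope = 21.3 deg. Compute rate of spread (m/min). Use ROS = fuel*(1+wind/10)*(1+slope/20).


Formula: ROS = fuel * (1 + wind/10) * (1 + slope/20)
Wind factor = 1 + 17.2/10 = 2.72
Slope factor = 1 + 21.3/20 = 2.065
ROS = 1.08 * 2.72 * 2.065 = 6.07 m/min

6.07


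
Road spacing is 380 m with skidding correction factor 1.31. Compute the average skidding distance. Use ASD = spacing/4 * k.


Formula: ASD = (spacing / 4) * correction
Uncorrected distance = spacing / 4 = 380 / 4 = 95 m
ASD = 95 * 1.31 = 124 m

124


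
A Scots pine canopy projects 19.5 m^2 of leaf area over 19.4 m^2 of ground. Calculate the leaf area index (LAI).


Formula: LAI = total leaf area / ground area  (dimensionless)
LAI = 19.5 m^2 / 19.4 m^2
LAI = 1.01

1.01


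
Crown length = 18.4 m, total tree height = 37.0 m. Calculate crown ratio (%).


Formula: Crown Ratio = (Crown Length / Total Height) * 100
CR = (18.4 m / 37.0 m) * 100
CR = 0.4973 * 100 = 49.7%

49.7


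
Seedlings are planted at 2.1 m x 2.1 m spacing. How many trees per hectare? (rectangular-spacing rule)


Formula: TPH = 10000 m^2/ha / (spacing_x * spacing_y)
Area per tree = 2.1 m * 2.1 m = 4.41 m^2
TPH = 10000 / 4.41 = 2268 trees/ha

2268


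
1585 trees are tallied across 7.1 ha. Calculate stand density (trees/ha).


Formula: Stand Density = N_trees / Area_ha
Density = 1585 trees / 7.1 ha
Density = 223 trees/ha

223


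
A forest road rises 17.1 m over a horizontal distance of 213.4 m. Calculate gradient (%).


Formula: Gradient = rise / run * 100
Gradient = 17.1 / 213.4 * 100 = 8.0%

8.0


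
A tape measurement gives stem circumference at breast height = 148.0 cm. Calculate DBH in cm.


Formula: DBH = C / pi
DBH = 148.0 / pi
pi = 3.14159...
DBH = 47.1 cm

47.1


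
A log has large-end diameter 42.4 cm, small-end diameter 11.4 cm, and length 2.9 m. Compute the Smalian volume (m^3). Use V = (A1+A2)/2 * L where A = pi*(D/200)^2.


Smalian: V = (A1 + A2)/2 * L,  A = pi*(D/200)^2
A1 = pi*(42.4/200)^2 = 0.141196 m^2
A2 = pi*(11.4/200)^2 = 0.010207 m^2
V = (0.141196+0.010207)/2*2.9 = 0.2195 m^3

0.2195


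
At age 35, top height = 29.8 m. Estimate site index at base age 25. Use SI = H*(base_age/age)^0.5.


Formula: SI = H_dom * (base_age / age)^0.5
Age ratio = 25 / 35 = 0.71429
sqrt(age_ratio) = 0.84515
SI = 29.8 * 0.84515 = 25.2 m

25.2


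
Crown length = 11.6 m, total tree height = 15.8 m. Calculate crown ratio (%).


Formula: Crown Ratio = (Crown Length / Total Height) * 100
CR = (11.6 m / 15.8 m) * 100
CR = 0.7342 * 100 = 73.4%

73.4


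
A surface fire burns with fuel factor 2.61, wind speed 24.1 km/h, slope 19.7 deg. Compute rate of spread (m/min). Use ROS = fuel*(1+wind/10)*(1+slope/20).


Formula: ROS = fuel * (1 + wind/10) * (1 + slope/20)
Wind factor = 1 + 24.1/10 = 3.41
Slope factor = 1 + 19.7/20 = 1.985
ROS = 2.61 * 3.41 * 1.985 = 17.67 m/min

17.67


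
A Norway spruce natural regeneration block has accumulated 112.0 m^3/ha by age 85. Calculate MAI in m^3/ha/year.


Formula: MAI = Total Volume / Stand Age
MAI = 112.0 m^3/ha / 85 years
MAI = 1.32 m^3/ha/year

1.32


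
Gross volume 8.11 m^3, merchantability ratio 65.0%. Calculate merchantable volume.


Formula: MV = V_total * (merchantable_pct / 100)
Merchantable fraction = 65.0% / 100 = 0.65
MV = 8.11 m^3 * 0.65 = 5.272 m^3

5.272


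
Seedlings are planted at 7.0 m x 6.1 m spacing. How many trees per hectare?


Formula: TPH = 10000 m^2/ha / (spacing_x * spacing_y)
Area per tree = 7.0 m * 6.1 m = 42.7 m^2
TPH = 10000 / 42.7 = 234 trees/ha

234


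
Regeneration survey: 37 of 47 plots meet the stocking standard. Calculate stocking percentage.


Formula: Stocking % = stocked plots / total plots * 100
Stocking = 37 / 47 * 100
Stocking = 0.7872 * 100 = 78.7%

78.7


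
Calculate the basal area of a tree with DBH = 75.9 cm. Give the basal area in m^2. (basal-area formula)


Formula: BA = pi * (DBH/2)^2 / 10000  (cm^2 to m^2)
Radius = DBH/2 = 75.9/2 = 37.95 cm
BA = pi * 37.95^2 / 10000
   = 4524.5296 cm^2 / 10000
   = 0.4525 m^2

0.4525


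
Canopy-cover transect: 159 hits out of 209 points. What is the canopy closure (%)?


Formula: Canopy closure = covered points / total points * 100
Closure = 159 / 209 * 100
Closure = 0.7608 * 100 = 76.1%

76.1


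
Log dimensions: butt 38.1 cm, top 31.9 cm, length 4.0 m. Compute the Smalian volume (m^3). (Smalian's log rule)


Smalian: V = (A1 + A2)/2 * L,  A = pi*(D/200)^2
A1 = pi*(38.1/200)^2 = 0.114009 m^2
A2 = pi*(31.9/200)^2 = 0.079923 m^2
V = (0.114009+0.079923)/2*4.0 = 0.3879 m^3

0.3879


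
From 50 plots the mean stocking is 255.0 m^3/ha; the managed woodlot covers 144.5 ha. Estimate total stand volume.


Formula: Total Volume = Mean Volume per ha * Total Area
Total Volume = 255.0 m^3/ha * 144.5 ha
Total Volume = 36848 m^3

36848


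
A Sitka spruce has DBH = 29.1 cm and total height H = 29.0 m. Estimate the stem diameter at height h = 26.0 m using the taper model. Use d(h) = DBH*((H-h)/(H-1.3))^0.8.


Taper: d(h) = DBH * ((H - h) / (H - 1.3))^0.8
Numerator = H - h = 29.0 - 26.0 = 3.0 m
Denominator = H - 1.3 = 29.0 - 1.3 = 27.7 m
Ratio = 3.0 / 27.7 = 0.1083
d = 29.1 * 0.1083^0.8 = 4.9 cm

4.9


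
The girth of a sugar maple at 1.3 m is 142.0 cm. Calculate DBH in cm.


Formula: DBH = C / pi
DBH = 142.0 / pi
pi = 3.14159...
DBH = 45.2 cm

45.2


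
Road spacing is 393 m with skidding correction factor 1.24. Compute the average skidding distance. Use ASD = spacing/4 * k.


Formula: ASD = (spacing / 4) * correction
Uncorrected distance = spacing / 4 = 393 / 4 = 98.25 m
ASD = 98.25 * 1.24 = 122 m

122


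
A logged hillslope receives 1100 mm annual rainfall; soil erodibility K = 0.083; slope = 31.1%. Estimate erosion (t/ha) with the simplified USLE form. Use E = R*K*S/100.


Formula: E = R * K * S / 100  (simplified USLE)
R * K = 1100 * 0.083 = 91.3
E = 91.3 * 31.1 / 100 = 28.39 t/ha

28.39


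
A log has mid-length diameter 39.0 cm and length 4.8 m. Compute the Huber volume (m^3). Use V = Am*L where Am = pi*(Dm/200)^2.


Huber: V = Am * L,  Am = pi*(Dm/200)^2
Am = pi*(39.0/200)^2 = 0.119459 m^2
V = 0.119459*4.8 = 0.5734 m^3

0.5734


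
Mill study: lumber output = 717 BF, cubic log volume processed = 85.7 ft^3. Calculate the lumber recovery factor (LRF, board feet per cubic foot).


Formula: LRF = Lumber Output (BF) / Log Input (ft^3)
LRF = 717 BF / 85.7 ft^3
LRF = 8.37 BF/ft^3

8.37
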